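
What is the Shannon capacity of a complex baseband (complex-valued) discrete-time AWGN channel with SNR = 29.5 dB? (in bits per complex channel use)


SNR_linear = 10^(29.5/10) = 891.2509; C = log2(1 + SNR_linear) = log2(1 + 891.2509) = 9.8013

9.8013 bits/channel use


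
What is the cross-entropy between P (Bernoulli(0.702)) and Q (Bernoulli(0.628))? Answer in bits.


H(P,Q) = -p*log2(q) - (1-p)*log2(1-q). -0.702*log2(0.628) = 0.471157; -0.298*log2(0.372) = 0.425134. H(P,Q) = 0.471157 + 0.425134 = 0.8963

0.8963 bits


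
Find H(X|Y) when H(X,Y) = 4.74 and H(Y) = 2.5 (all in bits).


H(X|Y) = H(X,Y) - H(Y) = 4.74 - 2.5 = 2.24

2.24 bits


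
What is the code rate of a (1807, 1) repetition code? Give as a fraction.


Rate = k/n = 1/1807

1/1807


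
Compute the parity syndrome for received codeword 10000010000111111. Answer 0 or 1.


Syndrome = XOR of all bits = 1 XOR 0 XOR 0 XOR 0 XOR 0 XOR 0 XOR 1 XOR 0 XOR 0 XOR 0 XOR 0 XOR 1 XOR 1 XOR 1 XOR 1 XOR 1 XOR 1 = 0

0


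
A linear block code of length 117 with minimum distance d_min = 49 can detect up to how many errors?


Detection capability = d_min - 1 = 49 - 1 = 48

48 errors


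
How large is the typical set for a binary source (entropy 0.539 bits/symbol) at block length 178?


log2|A_typical| = nH = 178 * 0.539 = 95.942, so |A_typical| ~ 2^95.942 = 7.611e+28

7.611e+28


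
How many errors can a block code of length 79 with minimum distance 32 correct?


Correction capability = floor((d-1)/2) = floor((32-1)/2) = 15

15 errors


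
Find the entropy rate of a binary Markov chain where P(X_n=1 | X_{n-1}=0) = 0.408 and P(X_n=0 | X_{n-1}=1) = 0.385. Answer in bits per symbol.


Stationary distribution: pi_0 = p10/(p01+p10) = 0.4855, pi_1 = 0.5145. Entropy rate H' = pi_0*H(p01) + pi_1*H(p10) = 0.4855*0.9754 + 0.5145*0.9615 = 0.9683

0.9683 bits/symbol


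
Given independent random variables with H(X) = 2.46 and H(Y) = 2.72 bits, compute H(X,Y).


For independent variables, H(X,Y) = H(X) + H(Y) = 2.46 + 2.72 = 5.18

5.18 bits


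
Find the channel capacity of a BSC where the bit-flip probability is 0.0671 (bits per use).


H(p) = -p*log2(p) - (1-p)*log2(1-p) = -0.0671*log2(0.0671) - 0.9329*log2(0.9329) = 0.261525 + 0.093482 = 0.355. C = 1 - H(p) = 1 - 0.355 = 0.645

0.645 bits


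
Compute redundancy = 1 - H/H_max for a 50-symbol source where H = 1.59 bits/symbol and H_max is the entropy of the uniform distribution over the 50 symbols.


H_max = log2(K) = log2(50) = 5.6439 bits/symbol. Redundancy = 1 - H/H_max = 1 - 1.59/5.6439 = 1 - 0.2817 = 0.7183

0.7183


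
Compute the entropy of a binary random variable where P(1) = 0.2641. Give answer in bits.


H = -p*log2(p) - (1-p)*log2(1-p). -0.2641*log2(0.2641) = 0.507295; -0.7359*log2(0.7359) = 0.325576. H = 0.507295 + 0.325576 = 0.8329

0.8329 bits


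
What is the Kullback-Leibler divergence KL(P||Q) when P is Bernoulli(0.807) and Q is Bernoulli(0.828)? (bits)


KL = p*log2(p/q) + (1-p)*log2((1-p)/(1-q)) = 0.807*log2(0.807/0.828) + 0.193*log2(0.193/0.172) = 0.0022

0.0022 bits


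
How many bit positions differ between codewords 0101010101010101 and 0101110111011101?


Count differing positions: . . . . ^ . . . ^ . . . ^ . . . = 3 differences

3


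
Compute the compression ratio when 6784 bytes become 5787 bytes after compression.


Ratio = original / compressed = 6784 / 5787 = 1.1723

1.1723


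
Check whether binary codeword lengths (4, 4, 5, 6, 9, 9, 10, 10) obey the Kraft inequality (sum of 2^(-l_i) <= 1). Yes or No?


Kraft sum = sum(2^(-l_i)) = 0.1777, need <= 1. Result: satisfied (a binary prefix-free code with these lengths exists)

Yes


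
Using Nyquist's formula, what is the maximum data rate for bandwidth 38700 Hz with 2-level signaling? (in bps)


Rate = 2 * B * log2(M) = 2 * 38700 * 1.0 = 77400.0

77400.0 bps


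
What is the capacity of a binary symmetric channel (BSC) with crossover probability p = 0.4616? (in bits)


H(p) = -p*log2(p) - (1-p)*log2(1-p) = -0.4616*log2(0.4616) - 0.5384*log2(0.5384) = 0.514815 + 0.480926 = 0.9957. C = 1 - H(p) = 1 - 0.9957 = 0.0043

0.0043 bits


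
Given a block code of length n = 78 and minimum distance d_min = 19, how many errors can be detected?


Detection capability = d_min - 1 = 19 - 1 = 18

18 errors


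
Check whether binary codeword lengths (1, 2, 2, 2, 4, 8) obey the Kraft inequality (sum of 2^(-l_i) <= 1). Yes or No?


Kraft sum = sum(2^(-l_i)) = 1.3164, need <= 1. Result: violated (a binary prefix-free code with these lengths cannot exist)

No


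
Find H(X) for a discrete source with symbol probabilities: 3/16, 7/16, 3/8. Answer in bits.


H = -sum(p_i * log2(p_i)). Terms: -(3/16)*log2(3/16) = 0.452820; -(7/16)*log2(7/16) = 0.521782; -(3/8)*log2(3/8) = 0.530639. H = 0.452820 + 0.521782 + 0.530639 = 1.5052

1.5052 bits


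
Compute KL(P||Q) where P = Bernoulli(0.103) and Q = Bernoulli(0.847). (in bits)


KL = p*log2(p/q) + (1-p)*log2((1-p)/(1-q)) = 0.103*log2(0.103/0.847) + 0.897*log2(0.897/0.153) = 1.9757

1.9757 bits


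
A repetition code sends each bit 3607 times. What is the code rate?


Rate = k/n = 1/3607

1/3607


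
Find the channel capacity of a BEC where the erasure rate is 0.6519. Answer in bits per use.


C = 1 - epsilon = 1 - 0.6519 = 0.3481

0.3481 bits


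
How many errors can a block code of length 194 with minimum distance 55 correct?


Correction capability = floor((d-1)/2) = floor((55-1)/2) = 27

27 errors


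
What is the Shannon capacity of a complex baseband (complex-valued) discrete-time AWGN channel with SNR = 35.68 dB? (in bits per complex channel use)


SNR_linear = 10^(35.68/10) = 3698.2818; C = log2(1 + SNR_linear) = log2(1 + 3698.2818) = 11.853

11.853 bits/channel use


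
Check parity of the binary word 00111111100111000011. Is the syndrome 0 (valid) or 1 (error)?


Syndrome = XOR of all bits = 0 XOR 0 XOR 1 XOR 1 XOR 1 XOR 1 XOR 1 XOR 1 XOR 1 XOR 0 XOR 0 XOR 1 XOR 1 XOR 1 XOR 0 XOR 0 XOR 0 XOR 0 XOR 1 XOR 1 = 0

0


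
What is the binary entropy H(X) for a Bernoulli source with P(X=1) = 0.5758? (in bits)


H = -p*log2(p) - (1-p)*log2(1-p). -0.5758*log2(0.5758) = 0.458544; -0.4242*log2(0.4242) = 0.524813. H = 0.458544 + 0.524813 = 0.9834

0.9834 bits


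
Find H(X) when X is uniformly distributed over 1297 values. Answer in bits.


H = log2(n) = log2(1297) = 10.341

10.341 bits


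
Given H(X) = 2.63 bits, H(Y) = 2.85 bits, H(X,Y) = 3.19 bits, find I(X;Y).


I(X;Y) = H(X) + H(Y) - H(X,Y) = 2.63 + 2.85 - 3.19 = 2.29

2.29 bits


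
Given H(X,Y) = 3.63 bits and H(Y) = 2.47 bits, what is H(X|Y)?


H(X|Y) = H(X,Y) - H(Y) = 3.63 - 2.47 = 1.16

1.16 bits


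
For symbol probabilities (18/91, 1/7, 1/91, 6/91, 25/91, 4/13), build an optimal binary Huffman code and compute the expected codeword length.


Huffman construction (repeatedly merge the two least-probable nodes; each merge adds 1 bit to every symbol beneath it): 1/91 + 6/91 = 1/13; 1/13 + 1/7 = 20/91; 18/91 + 20/91 = 38/91; 25/91 + 4/13 = 53/91; 38/91 + 53/91 = 1. Resulting codeword lengths (in the order the probabilities were given): (2, 3, 4, 4, 2, 2). L_avg = sum(p_i * l_i) = 18/91*2 + 1/7*3 + 1/91*4 + 6/91*4 + 25/91*2 + 4/13*2 = 209/91 = 2.2967

2.2967 bits


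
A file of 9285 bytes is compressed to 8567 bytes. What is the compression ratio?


Ratio = original / compressed = 9285 / 8567 = 1.0838

1.0838


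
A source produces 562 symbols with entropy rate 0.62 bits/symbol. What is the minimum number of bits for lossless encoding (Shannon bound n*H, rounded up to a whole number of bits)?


Minimum bits >= n * H = 562 * 0.62 = 348.44, rounded up to a whole number of bits = 349

349 bits


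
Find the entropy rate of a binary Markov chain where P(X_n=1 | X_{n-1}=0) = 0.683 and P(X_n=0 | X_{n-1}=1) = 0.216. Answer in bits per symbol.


Stationary distribution: pi_0 = p10/(p01+p10) = 0.2403, pi_1 = 0.7597. Entropy rate H' = pi_0*H(p01) + pi_1*H(p10) = 0.2403*0.9011 + 0.7597*0.7528 = 0.7884

0.7884 bits/symbol


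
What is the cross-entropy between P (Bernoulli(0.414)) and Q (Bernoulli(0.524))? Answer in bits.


H(P,Q) = -p*log2(q) - (1-p)*log2(1-q). -0.414*log2(0.524) = 0.385998; -0.586*log2(0.476) = 0.627586. H(P,Q) = 0.385998 + 0.627586 = 1.0136

1.0136 bits


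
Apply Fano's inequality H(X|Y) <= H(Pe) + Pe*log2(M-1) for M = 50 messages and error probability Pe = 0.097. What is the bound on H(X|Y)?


H(Pe) = -Pe*log2(Pe) - (1-Pe)*log2(1-Pe) = -0.097*log2(0.097) - 0.903*log2(0.903) = 0.326490 + 0.132924 = 0.4594. Pe*log2(M-1) = 0.097*log2(49) = 0.544627. Bound = H(Pe) + Pe*log2(M-1) = 0.326490 + 0.132924 + 0.544627 = 1.004

1.004 bits


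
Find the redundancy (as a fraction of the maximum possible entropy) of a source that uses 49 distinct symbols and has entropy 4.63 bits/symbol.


H_max = log2(K) = log2(49) = 5.6147 bits/symbol. Redundancy = 1 - H/H_max = 1 - 4.63/5.6147 = 1 - 0.8246 = 0.1754

0.1754


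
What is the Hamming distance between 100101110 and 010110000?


Count differing positions: ^ ^ . . ^ ^ ^ ^ . = 6 differences

6


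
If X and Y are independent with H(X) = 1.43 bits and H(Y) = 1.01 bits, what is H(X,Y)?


For independent variables, H(X,Y) = H(X) + H(Y) = 1.43 + 1.01 = 2.44

2.44 bits


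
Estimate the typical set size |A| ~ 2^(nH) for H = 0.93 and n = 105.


log2|A_typical| = nH = 105 * 0.93 = 97.65, so |A_typical| ~ 2^97.65 = 2.486e+29

2.486e+29


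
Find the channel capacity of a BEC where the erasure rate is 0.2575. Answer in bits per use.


C = 1 - epsilon = 1 - 0.2575 = 0.7425

0.7425 bits


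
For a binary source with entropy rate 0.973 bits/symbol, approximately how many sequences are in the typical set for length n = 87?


log2|A_typical| = nH = 87 * 0.973 = 84.651, so |A_typical| ~ 2^84.651 = 3.037e+25

3.037e+25


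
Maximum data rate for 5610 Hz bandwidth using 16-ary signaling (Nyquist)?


Rate = 2 * B * log2(M) = 2 * 5610 * 4.0 = 44880.0

44880.0 bps


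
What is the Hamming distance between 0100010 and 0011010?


Count differing positions: . ^ ^ ^ . . . = 3 differences

3


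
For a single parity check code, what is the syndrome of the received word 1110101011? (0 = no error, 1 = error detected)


Syndrome = XOR of all bits = 1 XOR 1 XOR 1 XOR 0 XOR 1 XOR 0 XOR 1 XOR 0 XOR 1 XOR 1 = 1

1


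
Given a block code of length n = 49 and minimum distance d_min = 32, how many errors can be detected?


Detection capability = d_min - 1 = 32 - 1 = 31

31 errors


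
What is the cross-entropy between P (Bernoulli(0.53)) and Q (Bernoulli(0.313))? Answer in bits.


H(P,Q) = -p*log2(q) - (1-p)*log2(1-q). -0.53*log2(0.313) = 0.888156; -0.47*log2(0.687) = 0.254560. H(P,Q) = 0.888156 + 0.254560 = 1.1427

1.1427 bits


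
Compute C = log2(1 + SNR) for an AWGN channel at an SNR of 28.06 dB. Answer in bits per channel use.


SNR_linear = 10^(28.06/10) = 639.7348; C = log2(1 + SNR_linear) = log2(1 + 639.7348) = 9.3236

9.3236 bits/channel use


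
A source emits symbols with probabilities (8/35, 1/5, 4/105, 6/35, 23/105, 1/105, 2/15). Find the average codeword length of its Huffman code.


Huffman construction (repeatedly merge the two least-probable nodes; each merge adds 1 bit to every symbol beneath it): 1/105 + 4/105 = 1/21; 1/21 + 2/15 = 19/105; 6/35 + 19/105 = 37/105; 1/5 + 23/105 = 44/105; 8/35 + 37/105 = 61/105; 44/105 + 61/105 = 1. Resulting codeword lengths (in the order the probabilities were given): (2, 2, 5, 3, 2, 5, 4). L_avg = sum(p_i * l_i) = 8/35*2 + 1/5*2 + 4/105*5 + 6/35*3 + 23/105*2 + 1/105*5 + 2/15*4 = 271/105 = 2.581

2.581 bits


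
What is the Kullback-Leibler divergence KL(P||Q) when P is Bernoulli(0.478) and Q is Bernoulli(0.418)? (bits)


KL = p*log2(p/q) + (1-p)*log2((1-p)/(1-q)) = 0.478*log2(0.478/0.418) + 0.522*log2(0.522/0.582) = 0.0106

0.0106 bits


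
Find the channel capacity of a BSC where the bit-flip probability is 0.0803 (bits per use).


H(p) = -p*log2(p) - (1-p)*log2(1-p) = -0.0803*log2(0.0803) - 0.9197*log2(0.9197) = 0.292168 + 0.111067 = 0.4032. C = 1 - H(p) = 1 - 0.4032 = 0.5968

0.5968 bits


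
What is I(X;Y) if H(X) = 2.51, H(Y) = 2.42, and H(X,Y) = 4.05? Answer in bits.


I(X;Y) = H(X) + H(Y) - H(X,Y) = 2.51 + 2.42 - 4.05 = 0.88

0.88 bits


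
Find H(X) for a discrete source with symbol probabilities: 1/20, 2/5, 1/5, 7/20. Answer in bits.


H = -sum(p_i * log2(p_i)). Terms: -(1/20)*log2(1/20) = 0.216096; -(2/5)*log2(2/5) = 0.528771; -(1/5)*log2(1/5) = 0.464386; -(7/20)*log2(7/20) = 0.530101. H = 0.216096 + 0.528771 + 0.464386 + 0.530101 = 1.7394

1.7394 bits


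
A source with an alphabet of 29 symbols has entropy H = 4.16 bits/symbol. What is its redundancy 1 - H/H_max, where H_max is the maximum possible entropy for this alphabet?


H_max = log2(K) = log2(29) = 4.858 bits/symbol. Redundancy = 1 - H/H_max = 1 - 4.16/4.858 = 1 - 0.8563 = 0.1437

0.1437


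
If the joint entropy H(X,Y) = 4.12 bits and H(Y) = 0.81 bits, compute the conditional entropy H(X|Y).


H(X|Y) = H(X,Y) - H(Y) = 4.12 - 0.81 = 3.31

3.31 bits


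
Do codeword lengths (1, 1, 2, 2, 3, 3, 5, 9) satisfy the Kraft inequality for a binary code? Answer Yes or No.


Kraft sum = sum(2^(-l_i)) = 1.7832, need <= 1. Result: violated (a binary prefix-free code with these lengths cannot exist)

No


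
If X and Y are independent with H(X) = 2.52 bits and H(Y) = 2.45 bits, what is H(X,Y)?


For independent variables, H(X,Y) = H(X) + H(Y) = 2.52 + 2.45 = 4.97

4.97 bits


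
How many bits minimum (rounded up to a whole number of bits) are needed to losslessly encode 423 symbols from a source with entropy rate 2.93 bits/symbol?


Minimum bits >= n * H = 423 * 2.93 = 1239.39, rounded up to a whole number of bits = 1240

1240 bits


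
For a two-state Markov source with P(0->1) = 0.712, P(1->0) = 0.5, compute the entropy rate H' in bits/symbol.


Stationary distribution: pi_0 = p10/(p01+p10) = 0.4125, pi_1 = 0.5875. Entropy rate H' = pi_0*H(p01) + pi_1*H(p10) = 0.4125*0.8661 + 0.5875*1.0 = 0.9448

0.9448 bits/symbol


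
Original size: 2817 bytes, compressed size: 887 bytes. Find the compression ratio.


Ratio = original / compressed = 2817 / 887 = 3.1759

3.1759


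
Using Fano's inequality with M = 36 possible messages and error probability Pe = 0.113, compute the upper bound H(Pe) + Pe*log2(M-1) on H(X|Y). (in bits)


H(Pe) = -Pe*log2(Pe) - (1-Pe)*log2(1-Pe) = -0.113*log2(0.113) - 0.887*log2(0.887) = 0.355453 + 0.153446 = 0.5089. Pe*log2(M-1) = 0.113*log2(35) = 0.579609. Bound = H(Pe) + Pe*log2(M-1) = 0.355453 + 0.153446 + 0.579609 = 1.0885

1.0885 bits


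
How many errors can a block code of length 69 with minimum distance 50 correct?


Correction capability = floor((d-1)/2) = floor((50-1)/2) = 24

24 errors


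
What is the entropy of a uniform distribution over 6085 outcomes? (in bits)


H = log2(n) = log2(6085) = 12.571

12.571 bits


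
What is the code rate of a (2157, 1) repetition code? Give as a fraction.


Rate = k/n = 1/2157

1/2157


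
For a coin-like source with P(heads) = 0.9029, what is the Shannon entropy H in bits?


H = -p*log2(p) - (1-p)*log2(1-p). -0.9029*log2(0.9029) = 0.133053; -0.0971*log2(0.0971) = 0.326682. H = 0.133053 + 0.326682 = 0.4597

0.4597 bits


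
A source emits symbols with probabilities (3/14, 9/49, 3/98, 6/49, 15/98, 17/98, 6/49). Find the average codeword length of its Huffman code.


Huffman construction (repeatedly merge the two least-probable nodes; each merge adds 1 bit to every symbol beneath it): 3/98 + 6/49 = 15/98; 6/49 + 15/98 = 27/98; 15/98 + 17/98 = 16/49; 9/49 + 3/14 = 39/98; 27/98 + 16/49 = 59/98; 39/98 + 59/98 = 1. Resulting codeword lengths (in the order the probabilities were given): (2, 2, 4, 4, 3, 3, 3). L_avg = sum(p_i * l_i) = 3/14*2 + 9/49*2 + 3/98*4 + 6/49*4 + 15/98*3 + 17/98*3 + 6/49*3 = 135/49 = 2.7551

2.7551 bits


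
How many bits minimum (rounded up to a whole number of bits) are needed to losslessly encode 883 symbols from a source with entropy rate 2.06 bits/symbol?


Minimum bits >= n * H = 883 * 2.06 = 1818.98, rounded up to a whole number of bits = 1819

1819 bits


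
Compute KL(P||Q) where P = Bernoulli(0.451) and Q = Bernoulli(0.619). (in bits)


KL = p*log2(p/q) + (1-p)*log2((1-p)/(1-q)) = 0.451*log2(0.451/0.619) + 0.549*log2(0.549/0.381) = 0.0833

0.0833 bits


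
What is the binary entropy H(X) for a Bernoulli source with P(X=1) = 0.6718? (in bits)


H = -p*log2(p) - (1-p)*log2(1-p). -0.6718*log2(0.6718) = 0.385544; -0.3282*log2(0.3282) = 0.527533. H = 0.385544 + 0.527533 = 0.9131

0.9131 bits


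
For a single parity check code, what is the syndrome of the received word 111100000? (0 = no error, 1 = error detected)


Syndrome = XOR of all bits = 1 XOR 1 XOR 1 XOR 1 XOR 0 XOR 0 XOR 0 XOR 0 XOR 0 = 0

0


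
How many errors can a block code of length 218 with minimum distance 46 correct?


Correction capability = floor((d-1)/2) = floor((46-1)/2) = 22

22 errors


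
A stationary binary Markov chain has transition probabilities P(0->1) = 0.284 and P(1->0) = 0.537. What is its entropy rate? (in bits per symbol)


Stationary distribution: pi_0 = p10/(p01+p10) = 0.6541, pi_1 = 0.3459. Entropy rate H' = pi_0*H(p01) + pi_1*H(p10) = 0.6541*0.8608 + 0.3459*0.996 = 0.9076

0.9076 bits/symbol


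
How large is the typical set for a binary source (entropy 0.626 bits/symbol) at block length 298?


log2|A_typical| = nH = 298 * 0.626 = 186.548, so |A_typical| ~ 2^186.548 = 1.434e+56

1.434e+56


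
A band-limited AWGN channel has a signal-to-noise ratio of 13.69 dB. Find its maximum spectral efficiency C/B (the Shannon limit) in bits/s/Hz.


SNR_linear = 10^(13.69/10) = 23.3884; C/B = log2(1 + SNR_linear) = log2(1 + 23.3884) = 4.6081

4.6081 bits/s/Hz


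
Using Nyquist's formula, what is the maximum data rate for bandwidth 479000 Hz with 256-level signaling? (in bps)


Rate = 2 * B * log2(M) = 2 * 479000 * 8.0 = 7664000.0

7664000.0 bps


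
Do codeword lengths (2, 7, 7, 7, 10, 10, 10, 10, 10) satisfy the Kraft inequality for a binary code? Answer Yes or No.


Kraft sum = sum(2^(-l_i)) = 0.2783, need <= 1. Result: satisfied (a binary prefix-free code with these lengths exists)

Yes


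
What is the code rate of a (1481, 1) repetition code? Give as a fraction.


Rate = k/n = 1/1481

1/1481


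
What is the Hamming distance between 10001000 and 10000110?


Count differing positions: . . . . ^ ^ ^ . = 3 differences

3


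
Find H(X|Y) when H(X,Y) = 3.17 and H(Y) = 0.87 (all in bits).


H(X|Y) = H(X,Y) - H(Y) = 3.17 - 0.87 = 2.3

2.3 bits


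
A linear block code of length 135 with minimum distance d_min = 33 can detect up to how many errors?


Detection capability = d_min - 1 = 33 - 1 = 32

32 errors


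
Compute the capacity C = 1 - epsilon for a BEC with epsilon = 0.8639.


C = 1 - epsilon = 1 - 0.8639 = 0.1361

0.1361 bits


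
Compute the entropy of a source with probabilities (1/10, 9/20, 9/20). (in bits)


H = -sum(p_i * log2(p_i)). Terms: -(1/10)*log2(1/10) = 0.332193; -(9/20)*log2(9/20) = 0.518401; -(9/20)*log2(9/20) = 0.518401. H = 0.332193 + 0.518401 + 0.518401 = 1.369

1.369 bits


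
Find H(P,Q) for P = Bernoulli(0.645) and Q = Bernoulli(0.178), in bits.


H(P,Q) = -p*log2(q) - (1-p)*log2(1-q). -0.645*log2(0.178) = 1.606083; -0.355*log2(0.822) = 0.100390. H(P,Q) = 1.606083 + 0.100390 = 1.7065

1.7065 bits


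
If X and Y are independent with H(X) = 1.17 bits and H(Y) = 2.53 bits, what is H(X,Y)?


For independent variables, H(X,Y) = H(X) + H(Y) = 1.17 + 2.53 = 3.7

3.7 bits


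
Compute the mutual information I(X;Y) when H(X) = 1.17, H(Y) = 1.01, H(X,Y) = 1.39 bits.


I(X;Y) = H(X) + H(Y) - H(X,Y) = 1.17 + 1.01 - 1.39 = 0.79

0.79 bits


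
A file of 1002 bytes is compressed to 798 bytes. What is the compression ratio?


Ratio = original / compressed = 1002 / 798 = 1.2556

1.2556


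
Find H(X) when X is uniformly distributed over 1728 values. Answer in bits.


H = log2(n) = log2(1728) = 10.7549

10.7549 bits


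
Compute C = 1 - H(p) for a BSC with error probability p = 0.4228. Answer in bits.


H(p) = -p*log2(p) - (1-p)*log2(1-p) = -0.4228*log2(0.4228) - 0.5772*log2(0.5772) = 0.525098 + 0.457637 = 0.9827. C = 1 - H(p) = 1 - 0.9827 = 0.0173

0.0173 bits


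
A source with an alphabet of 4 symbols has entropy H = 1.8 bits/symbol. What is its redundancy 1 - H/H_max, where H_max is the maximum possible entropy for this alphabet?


H_max = log2(K) = log2(4) = 2.0 bits/symbol. Redundancy = 1 - H/H_max = 1 - 1.8/2.0 = 1 - 0.9 = 0.1

0.1


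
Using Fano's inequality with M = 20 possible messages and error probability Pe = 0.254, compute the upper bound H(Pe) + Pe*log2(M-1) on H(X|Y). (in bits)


H(Pe) = -Pe*log2(Pe) - (1-Pe)*log2(1-Pe) = -0.254*log2(0.254) - 0.746*log2(0.746) = 0.502183 + 0.315373 = 0.8176. Pe*log2(M-1) = 0.254*log2(19) = 1.078974. Bound = H(Pe) + Pe*log2(M-1) = 0.502183 + 0.315373 + 1.078974 = 1.8965

1.8965 bits


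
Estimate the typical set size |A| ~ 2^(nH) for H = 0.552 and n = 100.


log2|A_typical| = nH = 100 * 0.552 = 55.2, so |A_typical| ~ 2^55.2 = 4.139e+16

4.139e+16


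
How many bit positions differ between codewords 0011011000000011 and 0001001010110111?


Count differing positions: . . ^ . . ^ . . ^ . ^ ^ . ^ . . = 6 differences

6


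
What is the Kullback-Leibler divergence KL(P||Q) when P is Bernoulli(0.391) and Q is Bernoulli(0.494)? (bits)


KL = p*log2(p/q) + (1-p)*log2((1-p)/(1-q)) = 0.391*log2(0.391/0.494) + 0.609*log2(0.609/0.506) = 0.0309

0.0309 bits


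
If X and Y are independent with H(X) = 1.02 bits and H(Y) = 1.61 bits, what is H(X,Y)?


For independent variables, H(X,Y) = H(X) + H(Y) = 1.02 + 1.61 = 2.63

2.63 bits


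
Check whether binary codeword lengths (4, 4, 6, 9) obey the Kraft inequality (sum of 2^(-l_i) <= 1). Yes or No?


Kraft sum = sum(2^(-l_i)) = 0.1426, need <= 1. Result: satisfied (a binary prefix-free code with these lengths exists)

Yes


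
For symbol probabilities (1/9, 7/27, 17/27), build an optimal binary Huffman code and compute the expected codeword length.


Huffman construction (repeatedly merge the two least-probable nodes; each merge adds 1 bit to every symbol beneath it): 1/9 + 7/27 = 10/27; 10/27 + 17/27 = 1. Resulting codeword lengths (in the order the probabilities were given): (2, 2, 1). L_avg = sum(p_i * l_i) = 1/9*2 + 7/27*2 + 17/27*1 = 37/27 = 1.3704

1.3704 bits


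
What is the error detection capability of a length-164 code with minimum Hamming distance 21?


Detection capability = d_min - 1 = 21 - 1 = 20

20 errors


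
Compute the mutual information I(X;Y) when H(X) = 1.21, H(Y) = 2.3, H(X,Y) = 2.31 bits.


I(X;Y) = H(X) + H(Y) - H(X,Y) = 1.21 + 2.3 - 2.31 = 1.2

1.2 bits


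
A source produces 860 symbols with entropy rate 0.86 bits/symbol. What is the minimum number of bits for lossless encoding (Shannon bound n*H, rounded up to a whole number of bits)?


Minimum bits >= n * H = 860 * 0.86 = 739.6, rounded up to a whole number of bits = 740

740 bits


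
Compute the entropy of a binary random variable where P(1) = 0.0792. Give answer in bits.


H = -p*log2(p) - (1-p)*log2(1-p). -0.0792*log2(0.0792) = 0.289742; -0.9208*log2(0.9208) = 0.109612. H = 0.289742 + 0.109612 = 0.3994

0.3994 bits


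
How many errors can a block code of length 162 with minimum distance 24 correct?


Correction capability = floor((d-1)/2) = floor((24-1)/2) = 11

11 errors


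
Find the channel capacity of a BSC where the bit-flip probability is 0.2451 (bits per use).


H(p) = -p*log2(p) - (1-p)*log2(1-p) = -0.2451*log2(0.2451) - 0.7549*log2(0.7549) = 0.497199 + 0.306220 = 0.8034. C = 1 - H(p) = 1 - 0.8034 = 0.1966

0.1966 bits


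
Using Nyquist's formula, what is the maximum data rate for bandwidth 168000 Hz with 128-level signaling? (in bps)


Rate = 2 * B * log2(M) = 2 * 168000 * 7.0 = 2352000.0

2352000.0 bps


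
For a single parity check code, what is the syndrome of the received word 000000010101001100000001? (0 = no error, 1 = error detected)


Syndrome = XOR of all bits = 0 XOR 0 XOR 0 XOR 0 XOR 0 XOR 0 XOR 0 XOR 1 XOR 0 XOR 1 XOR 0 XOR 1 XOR 0 XOR 0 XOR 1 XOR 1 XOR 0 XOR 0 XOR 0 XOR 0 XOR 0 XOR 0 XOR 0 XOR 1 = 0

0


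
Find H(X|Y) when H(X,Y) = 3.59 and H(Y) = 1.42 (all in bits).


H(X|Y) = H(X,Y) - H(Y) = 3.59 - 1.42 = 2.17

2.17 bits


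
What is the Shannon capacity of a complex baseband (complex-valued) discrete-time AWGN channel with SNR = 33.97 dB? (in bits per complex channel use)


SNR_linear = 10^(33.97/10) = 2494.5947; C = log2(1 + SNR_linear) = log2(1 + 2494.5947) = 11.2852

11.2852 bits/channel use


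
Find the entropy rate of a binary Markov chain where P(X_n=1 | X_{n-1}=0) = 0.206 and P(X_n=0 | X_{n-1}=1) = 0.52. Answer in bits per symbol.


Stationary distribution: pi_0 = p10/(p01+p10) = 0.7163, pi_1 = 0.2837. Entropy rate H' = pi_0*H(p01) + pi_1*H(p10) = 0.7163*0.7338 + 0.2837*0.9988 = 0.809

0.809 bits/symbol


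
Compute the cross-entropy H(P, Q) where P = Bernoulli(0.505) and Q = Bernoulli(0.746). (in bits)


H(P,Q) = -p*log2(q) - (1-p)*log2(1-q). -0.505*log2(0.746) = 0.213490; -0.495*log2(0.254) = 0.978664. H(P,Q) = 0.213490 + 0.978664 = 1.1922

1.1922 bits


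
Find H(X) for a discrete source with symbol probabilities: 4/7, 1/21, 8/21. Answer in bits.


H = -sum(p_i * log2(p_i)). Terms: -(4/7)*log2(4/7) = 0.461346; -(1/21)*log2(1/21) = 0.209158; -(8/21)*log2(8/21) = 0.530407. H = 0.461346 + 0.209158 + 0.530407 = 1.2009

1.2009 bits


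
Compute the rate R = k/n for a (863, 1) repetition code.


Rate = k/n = 1/863

1/863


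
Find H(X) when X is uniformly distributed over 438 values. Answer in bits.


H = log2(n) = log2(438) = 8.7748

8.7748 bits


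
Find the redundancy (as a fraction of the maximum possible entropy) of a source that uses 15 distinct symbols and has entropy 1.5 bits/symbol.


H_max = log2(K) = log2(15) = 3.9069 bits/symbol. Redundancy = 1 - H/H_max = 1 - 1.5/3.9069 = 1 - 0.3839 = 0.6161

0.6161


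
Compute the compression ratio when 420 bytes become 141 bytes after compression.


Ratio = original / compressed = 420 / 141 = 2.9787

2.9787


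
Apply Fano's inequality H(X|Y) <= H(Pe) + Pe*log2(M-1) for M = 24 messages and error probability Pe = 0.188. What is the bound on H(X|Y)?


H(Pe) = -Pe*log2(Pe) - (1-Pe)*log2(1-Pe) = -0.188*log2(0.188) - 0.812*log2(0.812) = 0.453305 + 0.243964 = 0.6973. Pe*log2(M-1) = 0.188*log2(23) = 0.850430. Bound = H(Pe) + Pe*log2(M-1) = 0.453305 + 0.243964 + 0.850430 = 1.5477

1.5477 bits


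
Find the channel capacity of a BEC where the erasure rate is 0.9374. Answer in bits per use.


C = 1 - epsilon = 1 - 0.9374 = 0.0626

0.0626 bits


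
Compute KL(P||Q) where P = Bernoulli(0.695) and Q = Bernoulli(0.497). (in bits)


KL = p*log2(p/q) + (1-p)*log2((1-p)/(1-q)) = 0.695*log2(0.695/0.497) + 0.305*log2(0.305/0.503) = 0.1161

0.1161 bits


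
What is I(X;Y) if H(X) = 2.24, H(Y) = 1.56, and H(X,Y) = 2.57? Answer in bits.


I(X;Y) = H(X) + H(Y) - H(X,Y) = 2.24 + 1.56 - 2.57 = 1.23

1.23 bits


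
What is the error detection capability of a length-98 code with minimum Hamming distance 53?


Detection capability = d_min - 1 = 53 - 1 = 52

52 errors


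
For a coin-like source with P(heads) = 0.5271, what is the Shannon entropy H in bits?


H = -p*log2(p) - (1-p)*log2(1-p). -0.5271*log2(0.5271) = 0.486962; -0.4729*log2(0.4729) = 0.510918. H = 0.486962 + 0.510918 = 0.9979

0.9979 bits


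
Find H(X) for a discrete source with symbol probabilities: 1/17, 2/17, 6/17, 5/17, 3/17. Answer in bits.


H = -sum(p_i * log2(p_i)). Terms: -(1/17)*log2(1/17) = 0.240439; -(2/17)*log2(2/17) = 0.363231; -(6/17)*log2(6/17) = 0.530294; -(5/17)*log2(5/17) = 0.519275; -(3/17)*log2(3/17) = 0.441618. H = 0.240439 + 0.363231 + 0.530294 + 0.519275 + 0.441618 = 2.0949

2.0949 bits


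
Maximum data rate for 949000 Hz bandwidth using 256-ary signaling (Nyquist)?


Rate = 2 * B * log2(M) = 2 * 949000 * 8.0 = 15184000.0

15184000.0 bps


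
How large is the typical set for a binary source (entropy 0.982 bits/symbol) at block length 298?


log2|A_typical| = nH = 298 * 0.982 = 292.636, so |A_typical| ~ 2^292.636 = 1.237e+88

1.237e+88


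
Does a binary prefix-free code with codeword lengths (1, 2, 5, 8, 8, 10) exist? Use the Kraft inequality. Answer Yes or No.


Kraft sum = sum(2^(-l_i)) = 0.79, need <= 1. Result: satisfied (a binary prefix-free code with these lengths exists)

Yes


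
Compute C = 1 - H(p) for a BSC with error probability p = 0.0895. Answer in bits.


H(p) = -p*log2(p) - (1-p)*log2(1-p) = -0.0895*log2(0.0895) - 0.9105*log2(0.9105) = 0.311636 + 0.123162 = 0.4348. C = 1 - H(p) = 1 - 0.4348 = 0.5652

0.5652 bits


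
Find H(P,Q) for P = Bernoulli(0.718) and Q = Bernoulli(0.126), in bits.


H(P,Q) = -p*log2(q) - (1-p)*log2(1-q). -0.718*log2(0.126) = 2.145746; -0.282*log2(0.874) = 0.054791. H(P,Q) = 2.145746 + 0.054791 = 2.2005

2.2005 bits


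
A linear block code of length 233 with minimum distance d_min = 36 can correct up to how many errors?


Correction capability = floor((d-1)/2) = floor((36-1)/2) = 17

17 errors


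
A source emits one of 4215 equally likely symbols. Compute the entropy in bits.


H = log2(n) = log2(4215) = 12.0413

12.0413 bits


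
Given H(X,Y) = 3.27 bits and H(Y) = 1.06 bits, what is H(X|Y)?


H(X|Y) = H(X,Y) - H(Y) = 3.27 - 1.06 = 2.21

2.21 bits


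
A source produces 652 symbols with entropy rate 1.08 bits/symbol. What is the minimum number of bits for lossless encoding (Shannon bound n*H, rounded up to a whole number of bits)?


Minimum bits >= n * H = 652 * 1.08 = 704.16, rounded up to a whole number of bits = 705

705 bits


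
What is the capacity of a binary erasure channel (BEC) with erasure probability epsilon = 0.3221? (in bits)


C = 1 - epsilon = 1 - 0.3221 = 0.6779

0.6779 bits


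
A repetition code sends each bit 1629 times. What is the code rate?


Rate = k/n = 1/1629

1/1629


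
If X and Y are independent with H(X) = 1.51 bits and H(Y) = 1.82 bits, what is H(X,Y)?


For independent variables, H(X,Y) = H(X) + H(Y) = 1.51 + 1.82 = 3.33

3.33 bits


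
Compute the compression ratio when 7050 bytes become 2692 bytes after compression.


Ratio = original / compressed = 7050 / 2692 = 2.6189

2.6189


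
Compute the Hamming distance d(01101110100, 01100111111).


Count differing positions: . . . . ^ . . ^ . ^ ^ = 4 differences

4


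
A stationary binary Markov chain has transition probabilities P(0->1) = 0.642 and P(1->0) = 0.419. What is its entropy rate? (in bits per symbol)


Stationary distribution: pi_0 = p10/(p01+p10) = 0.3949, pi_1 = 0.6051. Entropy rate H' = pi_0*H(p01) + pi_1*H(p10) = 0.3949*0.941 + 0.6051*0.981 = 0.9652

0.9652 bits/symbol


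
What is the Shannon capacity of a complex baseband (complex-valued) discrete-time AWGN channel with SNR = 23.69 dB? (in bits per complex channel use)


SNR_linear = 10^(23.69/10) = 233.8837; C = log2(1 + SNR_linear) = log2(1 + 233.8837) = 7.8758

7.8758 bits/channel use


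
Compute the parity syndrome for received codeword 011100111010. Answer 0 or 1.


Syndrome = XOR of all bits = 0 XOR 1 XOR 1 XOR 1 XOR 0 XOR 0 XOR 1 XOR 1 XOR 1 XOR 0 XOR 1 XOR 0 = 1

1


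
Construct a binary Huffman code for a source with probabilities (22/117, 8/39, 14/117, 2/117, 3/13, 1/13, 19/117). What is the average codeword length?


Huffman construction (repeatedly merge the two least-probable nodes; each merge adds 1 bit to every symbol beneath it): 2/117 + 1/13 = 11/117; 11/117 + 14/117 = 25/117; 19/117 + 22/117 = 41/117; 8/39 + 25/117 = 49/117; 3/13 + 41/117 = 68/117; 49/117 + 68/117 = 1. Resulting codeword lengths (in the order the probabilities were given): (3, 2, 3, 4, 2, 4, 3). L_avg = sum(p_i * l_i) = 22/117*3 + 8/39*2 + 14/117*3 + 2/117*4 + 3/13*2 + 1/13*4 + 19/117*3 = 311/117 = 2.6581

2.6581 bits


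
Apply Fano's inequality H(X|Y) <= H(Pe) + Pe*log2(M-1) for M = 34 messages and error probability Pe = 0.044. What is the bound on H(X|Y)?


H(Pe) = -Pe*log2(Pe) - (1-Pe)*log2(1-Pe) = -0.044*log2(0.044) - 0.956*log2(0.956) = 0.198280 + 0.062061 = 0.2603. Pe*log2(M-1) = 0.044*log2(33) = 0.221953. Bound = H(Pe) + Pe*log2(M-1) = 0.198280 + 0.062061 + 0.221953 = 0.4823

0.4823 bits


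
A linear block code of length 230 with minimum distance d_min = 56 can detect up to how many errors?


Detection capability = d_min - 1 = 56 - 1 = 55

55 errors


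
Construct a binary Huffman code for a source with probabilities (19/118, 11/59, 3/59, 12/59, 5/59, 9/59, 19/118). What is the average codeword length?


Huffman construction (repeatedly merge the two least-probable nodes; each merge adds 1 bit to every symbol beneath it): 3/59 + 5/59 = 8/59; 8/59 + 9/59 = 17/59; 19/118 + 19/118 = 19/59; 11/59 + 12/59 = 23/59; 17/59 + 19/59 = 36/59; 23/59 + 36/59 = 1. Resulting codeword lengths (in the order the probabilities were given): (3, 2, 4, 2, 4, 3, 3). L_avg = sum(p_i * l_i) = 19/118*3 + 11/59*2 + 3/59*4 + 12/59*2 + 5/59*4 + 9/59*3 + 19/118*3 = 162/59 = 2.7458

2.7458 bits


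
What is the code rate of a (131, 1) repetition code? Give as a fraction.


Rate = k/n = 1/131

1/131


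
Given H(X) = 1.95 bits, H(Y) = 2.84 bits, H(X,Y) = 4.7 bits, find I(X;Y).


I(X;Y) = H(X) + H(Y) - H(X,Y) = 1.95 + 2.84 - 4.7 = 0.09

0.09 bits


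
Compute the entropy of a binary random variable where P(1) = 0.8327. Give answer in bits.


H = -p*log2(p) - (1-p)*log2(1-p). -0.8327*log2(0.8327) = 0.219942; -0.1673*log2(0.1673) = 0.431549. H = 0.219942 + 0.431549 = 0.6515

0.6515 bits


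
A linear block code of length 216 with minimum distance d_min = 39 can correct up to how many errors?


Correction capability = floor((d-1)/2) = floor((39-1)/2) = 19

19 errors


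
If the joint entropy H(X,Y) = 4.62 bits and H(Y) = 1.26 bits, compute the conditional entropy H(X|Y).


H(X|Y) = H(X,Y) - H(Y) = 4.62 - 1.26 = 3.36

3.36 bits


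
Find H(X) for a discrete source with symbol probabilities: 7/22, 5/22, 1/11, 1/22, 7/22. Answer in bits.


H = -sum(p_i * log2(p_i)). Terms: -(7/22)*log2(7/22) = 0.525661; -(5/22)*log2(5/22) = 0.485796; -(1/11)*log2(1/11) = 0.314494; -(1/22)*log2(1/22) = 0.202701; -(7/22)*log2(7/22) = 0.525661. H = 0.525661 + 0.485796 + 0.314494 + 0.202701 + 0.525661 = 2.0543

2.0543 bits


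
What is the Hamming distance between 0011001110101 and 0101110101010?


Count differing positions: . ^ ^ . ^ ^ ^ . ^ ^ ^ ^ ^ = 10 differences

10


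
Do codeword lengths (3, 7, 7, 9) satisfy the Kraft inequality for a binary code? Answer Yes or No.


Kraft sum = sum(2^(-l_i)) = 0.1426, need <= 1. Result: satisfied (a binary prefix-free code with these lengths exists)

Yes


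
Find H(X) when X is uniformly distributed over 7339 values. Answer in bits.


H = log2(n) = log2(7339) = 12.8414

12.8414 bits


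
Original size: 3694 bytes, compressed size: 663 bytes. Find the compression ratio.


Ratio = original / compressed = 3694 / 663 = 5.5716

5.5716


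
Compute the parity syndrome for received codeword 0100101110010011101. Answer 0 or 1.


Syndrome = XOR of all bits = 0 XOR 1 XOR 0 XOR 0 XOR 1 XOR 0 XOR 1 XOR 1 XOR 1 XOR 0 XOR 0 XOR 1 XOR 0 XOR 0 XOR 1 XOR 1 XOR 1 XOR 0 XOR 1 = 0

0


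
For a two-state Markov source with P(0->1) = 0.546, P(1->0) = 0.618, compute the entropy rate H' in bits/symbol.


Stationary distribution: pi_0 = p10/(p01+p10) = 0.5309, pi_1 = 0.4691. Entropy rate H' = pi_0*H(p01) + pi_1*H(p10) = 0.5309*0.9939 + 0.4691*0.9594 = 0.9777

0.9777 bits/symbol


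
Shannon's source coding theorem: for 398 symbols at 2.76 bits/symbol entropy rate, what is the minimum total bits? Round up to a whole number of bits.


Minimum bits >= n * H = 398 * 2.76 = 1098.48, rounded up to a whole number of bits = 1099

1099 bits


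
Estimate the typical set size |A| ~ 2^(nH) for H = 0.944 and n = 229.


log2|A_typical| = nH = 229 * 0.944 = 216.176, so |A_typical| ~ 2^216.176 = 1.190e+65

1.190e+65


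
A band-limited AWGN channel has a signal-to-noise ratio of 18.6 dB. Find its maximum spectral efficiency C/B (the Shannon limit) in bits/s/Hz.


SNR_linear = 10^(18.6/10) = 72.4436; C/B = log2(1 + SNR_linear) = log2(1 + 72.4436) = 6.1986

6.1986 bits/s/Hz


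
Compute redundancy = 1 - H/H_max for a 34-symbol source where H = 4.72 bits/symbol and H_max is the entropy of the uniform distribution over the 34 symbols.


H_max = log2(K) = log2(34) = 5.0875 bits/symbol. Redundancy = 1 - H/H_max = 1 - 4.72/5.0875 = 1 - 0.9278 = 0.0722

0.0722


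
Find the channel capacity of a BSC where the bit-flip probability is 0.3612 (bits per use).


H(p) = -p*log2(p) - (1-p)*log2(1-p) = -0.3612*log2(0.3612) - 0.6388*log2(0.6388) = 0.530650 + 0.413025 = 0.9437. C = 1 - H(p) = 1 - 0.9437 = 0.0563

0.0563 bits


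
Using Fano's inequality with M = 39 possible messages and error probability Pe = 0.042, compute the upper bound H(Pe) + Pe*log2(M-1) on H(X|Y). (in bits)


H(Pe) = -Pe*log2(Pe) - (1-Pe)*log2(1-Pe) = -0.042*log2(0.042) - 0.958*log2(0.958) = 0.192086 + 0.059303 = 0.2514. Pe*log2(M-1) = 0.042*log2(38) = 0.220413. Bound = H(Pe) + Pe*log2(M-1) = 0.192086 + 0.059303 + 0.220413 = 0.4718

0.4718 bits


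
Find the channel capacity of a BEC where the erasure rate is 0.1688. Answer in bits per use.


C = 1 - epsilon = 1 - 0.1688 = 0.8312

0.8312 bits


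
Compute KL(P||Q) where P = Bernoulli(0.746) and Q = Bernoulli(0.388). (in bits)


KL = p*log2(p/q) + (1-p)*log2((1-p)/(1-q)) = 0.746*log2(0.746/0.388) + 0.254*log2(0.254/0.612) = 0.3813

0.3813 bits


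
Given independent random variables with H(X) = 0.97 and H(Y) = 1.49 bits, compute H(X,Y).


For independent variables, H(X,Y) = H(X) + H(Y) = 0.97 + 1.49 = 2.46

2.46 bits


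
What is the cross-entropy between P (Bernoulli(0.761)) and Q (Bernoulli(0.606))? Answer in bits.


H(P,Q) = -p*log2(q) - (1-p)*log2(1-q). -0.761*log2(0.606) = 0.549906; -0.239*log2(0.394) = 0.321152. H(P,Q) = 0.549906 + 0.321152 = 0.8711

0.8711 bits


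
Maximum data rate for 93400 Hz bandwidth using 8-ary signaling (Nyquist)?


Rate = 2 * B * log2(M) = 2 * 93400 * 3.0 = 560400.0

560400.0 bps


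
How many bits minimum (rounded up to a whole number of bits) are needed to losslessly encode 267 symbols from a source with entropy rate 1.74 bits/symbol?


Minimum bits >= n * H = 267 * 1.74 = 464.58, rounded up to a whole number of bits = 465

465 bits


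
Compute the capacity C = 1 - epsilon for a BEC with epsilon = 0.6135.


C = 1 - epsilon = 1 - 0.6135 = 0.3865

0.3865 bits


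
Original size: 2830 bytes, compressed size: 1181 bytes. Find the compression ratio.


Ratio = original / compressed = 2830 / 1181 = 2.3963

2.3963


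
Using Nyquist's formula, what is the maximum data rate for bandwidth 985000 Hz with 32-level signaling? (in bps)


Rate = 2 * B * log2(M) = 2 * 985000 * 5.0 = 9850000.0

9850000.0 bps


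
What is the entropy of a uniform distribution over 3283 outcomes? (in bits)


H = log2(n) = log2(3283) = 11.6808

11.6808 bits


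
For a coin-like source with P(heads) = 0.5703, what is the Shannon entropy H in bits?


H = -p*log2(p) - (1-p)*log2(1-p). -0.5703*log2(0.5703) = 0.462061; -0.4297*log2(0.4297) = 0.523632. H = 0.462061 + 0.523632 = 0.9857

0.9857 bits


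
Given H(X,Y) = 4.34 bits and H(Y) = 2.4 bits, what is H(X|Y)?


H(X|Y) = H(X,Y) - H(Y) = 4.34 - 2.4 = 1.94

1.94 bits
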